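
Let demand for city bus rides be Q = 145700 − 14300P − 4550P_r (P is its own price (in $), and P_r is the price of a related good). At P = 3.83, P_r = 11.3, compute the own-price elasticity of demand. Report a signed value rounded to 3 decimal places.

-1.386

At the given values, Q = 145700 − 14300(3.83) − 4550(11.3) = 39516.
∂Q/∂P = −14300.
E = (-14300) × (3.83/39516) = -1.38599…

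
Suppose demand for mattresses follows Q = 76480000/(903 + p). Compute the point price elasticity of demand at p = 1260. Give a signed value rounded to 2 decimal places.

dQ/dp = −76480000/(903 + p)² = -16.3469. At p = 1260, Q = 35358.3.
Ed = (dQ/dp)·(p/Q) = (-16.3469) × (1260/35358.3) = -0.5825…

-0.58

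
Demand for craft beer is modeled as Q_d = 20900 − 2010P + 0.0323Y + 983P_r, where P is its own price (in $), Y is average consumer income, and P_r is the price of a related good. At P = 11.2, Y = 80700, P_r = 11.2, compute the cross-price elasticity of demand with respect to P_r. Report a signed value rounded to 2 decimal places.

0.92

At the given values, Q_d = 20900 − 2010(11.2) + 0.0323(80700) + 983(11.2) = 12004.21.
∂Q_d/∂P_r = 983.
E = (983) × (11.2/12004.21) = 0.9171…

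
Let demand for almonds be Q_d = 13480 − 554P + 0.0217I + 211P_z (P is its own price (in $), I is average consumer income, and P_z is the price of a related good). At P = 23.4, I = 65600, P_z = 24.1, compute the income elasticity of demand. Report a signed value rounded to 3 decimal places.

0.203

At the given values, Q_d = 13480 − 554(23.4) + 0.0217(65600) + 211(24.1) = 7025.02.
∂Q_d/∂I = 0.0217.
E = (0.0217) × (65600/7025.02) = 0.20263…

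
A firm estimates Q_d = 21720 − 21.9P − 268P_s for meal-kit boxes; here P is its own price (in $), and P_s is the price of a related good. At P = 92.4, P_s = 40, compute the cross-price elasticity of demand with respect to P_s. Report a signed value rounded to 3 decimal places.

At the given values, Q_d = 21720 − 21.9(92.4) − 268(40) = 8976.44.
∂Q_d/∂P_s = -268.
E = (-268) × (40/8976.44) = -1.19423…

-1.194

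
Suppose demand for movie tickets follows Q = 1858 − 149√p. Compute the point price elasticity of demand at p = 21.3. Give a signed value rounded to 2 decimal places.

dQ/dp = −149/(2√p) = -16.1423. At p = 21.3, Q = 1170.34.
Ed = (dQ/dp)·(p/Q) = (-16.1423) × (21.3/1170.34) = -0.2937…

-0.29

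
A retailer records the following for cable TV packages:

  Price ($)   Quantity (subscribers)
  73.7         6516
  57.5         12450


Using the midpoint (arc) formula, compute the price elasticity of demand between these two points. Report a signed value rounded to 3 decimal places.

%ΔQ = (12450 − 6516) / [(6516 + 12450)/2] = 5934/9483 = 0.625751…
%ΔP = (57.5 − 73.7) / [(73.7 + 57.5)/2] = -16.2/65.6 = -0.246951…
Arc Ed = %ΔQ / %ΔP = (5934/9483) / (-16.2/65.6) = -2.53390…

-2.534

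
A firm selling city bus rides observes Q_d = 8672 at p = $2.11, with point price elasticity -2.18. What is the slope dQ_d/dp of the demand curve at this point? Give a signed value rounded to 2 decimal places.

-8959.70

Ed = (dQ_d/dp)·(p/Q_d) ⇒ dQ_d/dp = Ed·Q_d/p = (-2.18)·8672/2.11 = -8959.6966…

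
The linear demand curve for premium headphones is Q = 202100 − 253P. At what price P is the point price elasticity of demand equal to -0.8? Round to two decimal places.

Ed = −253P/(202100 − 253P). Set this equal to -0.8:
253P = 0.8·(202100 − 253P) ⇒ 253P(1 + 0.8) = 0.8·202100
P = 0.8·202100 / (253·1.8) = 355.0285…

355.03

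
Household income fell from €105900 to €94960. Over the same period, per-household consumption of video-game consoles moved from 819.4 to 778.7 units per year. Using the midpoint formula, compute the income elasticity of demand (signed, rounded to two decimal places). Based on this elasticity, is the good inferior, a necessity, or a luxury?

0.47; necessity

%ΔQ = (778.7 − 819.4)/[( 819.4 + 778.7)/2] = -40.7/799.05 = -0.050935…
%ΔIncome = (94960 − 105900)/[( 105900 + 94960)/2] = -10940/100430 = -0.108931…
E_income = (-40.7/799.05) / (-10940/100430) = 0.4675…
0 < E_income < 1 ⇒ normal good, necessity.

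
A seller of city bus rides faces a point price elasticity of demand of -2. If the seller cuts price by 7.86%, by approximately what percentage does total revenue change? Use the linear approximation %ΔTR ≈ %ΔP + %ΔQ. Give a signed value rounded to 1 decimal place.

+7.9%

%ΔQ ≈ Ed × %ΔP = (-2) × (-7.86%) = +15.7200%
%ΔTR ≈ %ΔP + %ΔQ = (-7.86%) + (+15.7200%) = +7.8600%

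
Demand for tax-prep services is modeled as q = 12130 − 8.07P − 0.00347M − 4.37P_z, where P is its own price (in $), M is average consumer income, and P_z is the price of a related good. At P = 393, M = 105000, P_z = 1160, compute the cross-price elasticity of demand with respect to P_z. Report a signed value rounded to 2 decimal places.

At the given values, q = 12130 − 8.07(393) − 0.00347(105000) − 4.37(1160) = 3524.94.
∂q/∂P_z = -4.37.
E = (-4.37) × (1160/3524.94) = -1.4380…

-1.44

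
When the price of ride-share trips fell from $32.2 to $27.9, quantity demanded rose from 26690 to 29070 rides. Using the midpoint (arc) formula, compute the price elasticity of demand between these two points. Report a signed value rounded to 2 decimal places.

%ΔQ = (29070 − 26690) / [(26690 + 29070)/2] = 2380/27880 = 0.085365…
%ΔP = (27.9 − 32.2) / [(32.2 + 27.9)/2] = -4.3/30.05 = -0.143094…
Arc Ed = %ΔQ / %ΔP = (2380/27880) / (-4.3/30.05) = -0.5965…

-0.60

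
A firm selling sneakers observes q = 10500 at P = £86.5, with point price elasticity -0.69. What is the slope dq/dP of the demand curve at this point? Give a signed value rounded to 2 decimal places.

Ed = (dq/dP)·(P/q) ⇒ dq/dP = Ed·q/P = (-0.69)·10500/86.5 = -83.7572…

-83.76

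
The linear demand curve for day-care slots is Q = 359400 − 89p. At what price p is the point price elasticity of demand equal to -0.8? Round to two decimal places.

1794.76

Ed = −89p/(359400 − 89p). Set this equal to -0.8:
89p = 0.8·(359400 − 89p) ⇒ 89p(1 + 0.8) = 0.8·359400
p = 0.8·359400 / (89·1.8) = 1794.7565…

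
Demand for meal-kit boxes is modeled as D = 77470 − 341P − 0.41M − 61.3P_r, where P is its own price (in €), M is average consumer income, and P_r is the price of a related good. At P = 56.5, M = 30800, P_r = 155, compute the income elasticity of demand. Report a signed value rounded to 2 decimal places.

-0.35

At the given values, D = 77470 − 341(56.5) − 0.41(30800) − 61.3(155) = 36074.
∂D/∂M = -0.41.
E = (-0.41) × (30800/36074) = -0.3500…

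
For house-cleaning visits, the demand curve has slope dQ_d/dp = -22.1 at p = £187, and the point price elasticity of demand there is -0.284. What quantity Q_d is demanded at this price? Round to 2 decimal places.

Ed = (dQ_d/dp)·(p/Q_d) ⇒ Q_d = (dQ_d/dp)·p/Ed = (-22.1)·187/(-0.284) = 14551.7605…

14551.76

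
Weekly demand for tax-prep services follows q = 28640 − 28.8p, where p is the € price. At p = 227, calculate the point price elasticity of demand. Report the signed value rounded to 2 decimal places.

-0.30

dq/dp = −28.8. At p = 227, q = 28640 − 28.8(227) = 22102.4.
Ed = (dq/dp)·(p/q) = −28.8 × (227/22102.4) = -0.2957…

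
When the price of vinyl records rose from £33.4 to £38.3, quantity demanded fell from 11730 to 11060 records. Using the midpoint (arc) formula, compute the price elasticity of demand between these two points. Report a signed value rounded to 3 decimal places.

%ΔQ = (11060 − 11730) / [(11730 + 11060)/2] = -670/11395 = -0.058797…
%ΔP = (38.3 − 33.4) / [(33.4 + 38.3)/2] = 4.9/35.85 = 0.136680…
Arc Ed = %ΔQ / %ΔP = (-670/11395) / (4.9/35.85) = -0.43018…

-0.430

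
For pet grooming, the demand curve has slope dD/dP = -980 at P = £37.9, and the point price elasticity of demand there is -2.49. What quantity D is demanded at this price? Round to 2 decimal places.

Ed = (dD/dP)·(P/D) ⇒ D = (dD/dP)·P/Ed = (-980)·37.9/(-2.49) = 14916.4658…

14916.47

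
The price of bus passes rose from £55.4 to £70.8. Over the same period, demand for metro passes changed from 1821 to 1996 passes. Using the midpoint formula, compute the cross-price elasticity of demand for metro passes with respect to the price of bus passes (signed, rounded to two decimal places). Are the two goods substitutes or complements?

0.38; substitutes

%ΔQ_{metro passes} = (1996 − 1821)/avg = 175/1908.5 = 0.091695…
%ΔP_{bus passes} = (70.8 − 55.4)/avg = 15.4/63.1 = 0.244057…
E_cross = (175/1908.5) / (15.4/63.1) = 0.3757…
E_cross > 0 ⇒ the goods are substitutes.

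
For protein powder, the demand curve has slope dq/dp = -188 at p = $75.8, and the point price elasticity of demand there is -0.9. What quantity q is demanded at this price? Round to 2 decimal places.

Ed = (dq/dp)·(p/q) ⇒ q = (dq/dp)·p/Ed = (-188)·75.8/(-0.9) = 15833.7777…

15833.78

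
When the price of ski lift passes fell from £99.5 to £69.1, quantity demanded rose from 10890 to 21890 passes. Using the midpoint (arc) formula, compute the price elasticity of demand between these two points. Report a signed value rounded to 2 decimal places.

%ΔQ = (21890 − 10890) / [(10890 + 21890)/2] = 11000/16390 = 0.671140…
%ΔP = (69.1 − 99.5) / [(99.5 + 69.1)/2] = -30.4/84.3 = -0.360616…
Arc Ed = %ΔQ / %ΔP = (11000/16390) / (-30.4/84.3) = -1.8610…

-1.86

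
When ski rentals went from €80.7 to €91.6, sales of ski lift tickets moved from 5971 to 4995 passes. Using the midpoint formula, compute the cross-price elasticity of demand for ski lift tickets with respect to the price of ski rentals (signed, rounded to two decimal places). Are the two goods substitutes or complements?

-1.41; complements

%ΔQ_{ski lift tickets} = (4995 − 5971)/avg = -976/5483 = -0.178004…
%ΔP_{ski rentals} = (91.6 − 80.7)/avg = 10.9/86.15 = 0.126523…
E_cross = (-976/5483) / (10.9/86.15) = -1.4068…
E_cross < 0 ⇒ the goods are complements.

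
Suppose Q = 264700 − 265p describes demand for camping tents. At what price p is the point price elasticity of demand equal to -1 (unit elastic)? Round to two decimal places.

499.43

Ed = −265p/(264700 − 265p). Set this equal to -1:
265p = 1·(264700 − 265p) ⇒ 265p(1 + 1) = 1·264700
p = 1·264700 / (265·2) = 499.4339…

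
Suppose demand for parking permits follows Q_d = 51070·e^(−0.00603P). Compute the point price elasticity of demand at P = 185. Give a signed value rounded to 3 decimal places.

dQ_d/dP = −0.00603·Q_d = -100.927. At P = 185, Q_d = 16737.4.
Ed = (dQ_d/dP)·(P/Q_d) = (-100.927) × (185/16737.4) = -1.11555

-1.116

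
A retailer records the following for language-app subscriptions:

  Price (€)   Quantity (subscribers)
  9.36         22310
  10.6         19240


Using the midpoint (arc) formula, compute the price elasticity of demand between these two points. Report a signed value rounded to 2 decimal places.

-1.19

%ΔQ = (19240 − 22310) / [(22310 + 19240)/2] = -3070/20775 = -0.147773…
%ΔP = (10.6 − 9.36) / [(9.36 + 10.6)/2] = 1.24/9.98 = 0.124248…
Arc Ed = %ΔQ / %ΔP = (-3070/20775) / (1.24/9.98) = -1.1893…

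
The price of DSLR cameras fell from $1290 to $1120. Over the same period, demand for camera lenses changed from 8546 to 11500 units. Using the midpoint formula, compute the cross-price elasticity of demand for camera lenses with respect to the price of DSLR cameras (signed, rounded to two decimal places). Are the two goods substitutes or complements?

-2.09; complements

%ΔQ_{camera lenses} = (11500 − 8546)/avg = 2954/10023 = 0.294722…
%ΔP_{DSLR cameras} = (1120 − 1290)/avg = -170/1205 = -0.141078…
E_cross = (2954/10023) / (-170/1205) = -2.0890…
E_cross < 0 ⇒ the goods are complements.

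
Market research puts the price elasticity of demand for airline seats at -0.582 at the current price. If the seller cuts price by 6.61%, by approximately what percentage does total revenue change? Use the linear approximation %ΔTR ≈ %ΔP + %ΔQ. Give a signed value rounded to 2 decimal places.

%ΔQ ≈ Ed × %ΔP = (-0.582) × (-6.61%) = +3.8470%
%ΔTR ≈ %ΔP + %ΔQ = (-6.61%) + (+3.8470%) = -2.7630%

-2.76%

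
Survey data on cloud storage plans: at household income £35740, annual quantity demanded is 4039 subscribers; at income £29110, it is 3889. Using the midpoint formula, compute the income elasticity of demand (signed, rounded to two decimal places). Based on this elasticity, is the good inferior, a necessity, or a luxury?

%ΔQ = (3889 − 4039)/[( 4039 + 3889)/2] = -150/3964 = -0.037840…
%ΔIncome = (29110 − 35740)/[( 35740 + 29110)/2] = -6630/32425 = -0.204471…
E_income = (-150/3964) / (-6630/32425) = 0.1850…
0 < E_income < 1 ⇒ normal good, necessity.

0.19; necessity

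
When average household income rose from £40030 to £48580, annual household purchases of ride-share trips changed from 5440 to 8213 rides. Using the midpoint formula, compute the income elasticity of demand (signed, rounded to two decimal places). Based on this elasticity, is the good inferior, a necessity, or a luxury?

%ΔQ = (8213 − 5440)/[( 5440 + 8213)/2] = 2773/6826.5 = 0.406211…
%ΔIncome = (48580 − 40030)/[( 40030 + 48580)/2] = 8550/44305 = 0.192980…
E_income = (2773/6826.5) / (8550/44305) = 2.1049…
E_income > 1 ⇒ normal good, luxury.

2.10; luxury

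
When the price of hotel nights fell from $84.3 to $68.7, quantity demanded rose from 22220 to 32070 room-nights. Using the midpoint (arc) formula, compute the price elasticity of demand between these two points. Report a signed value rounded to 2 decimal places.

-1.78

%ΔQ = (32070 − 22220) / [(22220 + 32070)/2] = 9850/27145 = 0.362866…
%ΔP = (68.7 − 84.3) / [(84.3 + 68.7)/2] = -15.6/76.5 = -0.203921…
Arc Ed = %ΔQ / %ΔP = (9850/27145) / (-15.6/76.5) = -1.7794…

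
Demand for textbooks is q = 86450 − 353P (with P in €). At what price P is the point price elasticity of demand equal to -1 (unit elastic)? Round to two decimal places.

122.45

Ed = −353P/(86450 − 353P). Set this equal to -1:
353P = 1·(86450 − 353P) ⇒ 353P(1 + 1) = 1·86450
P = 1·86450 / (353·2) = 122.4504…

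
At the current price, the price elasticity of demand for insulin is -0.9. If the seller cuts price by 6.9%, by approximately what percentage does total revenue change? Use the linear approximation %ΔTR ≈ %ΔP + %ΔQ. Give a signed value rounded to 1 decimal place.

%ΔQ ≈ Ed × %ΔP = (-0.9) × (-6.9%) = +6.2100%
%ΔTR ≈ %ΔP + %ΔQ = (-6.9%) + (+6.2100%) = -0.6900%

-0.7%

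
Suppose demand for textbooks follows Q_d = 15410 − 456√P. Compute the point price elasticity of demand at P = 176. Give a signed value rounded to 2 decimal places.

-0.32

dQ_d/dP = −456/(2√P) = -17.1861. At P = 176, Q_d = 9360.48.
Ed = (dQ_d/dP)·(P/Q_d) = (-17.1861) × (176/9360.48) = -0.3231…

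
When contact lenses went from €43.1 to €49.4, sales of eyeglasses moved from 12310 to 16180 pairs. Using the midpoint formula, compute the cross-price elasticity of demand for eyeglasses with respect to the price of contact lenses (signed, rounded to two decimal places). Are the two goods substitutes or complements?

1.99; substitutes

%ΔQ_{eyeglasses} = (16180 − 12310)/avg = 3870/14245 = 0.271674…
%ΔP_{contact lenses} = (49.4 − 43.1)/avg = 6.3/46.25 = 0.136216…
E_cross = (3870/14245) / (6.3/46.25) = 1.9944…
E_cross > 0 ⇒ the goods are substitutes.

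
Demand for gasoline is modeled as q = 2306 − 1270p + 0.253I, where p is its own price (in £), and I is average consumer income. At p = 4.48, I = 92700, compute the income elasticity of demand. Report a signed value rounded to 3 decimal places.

1.169

At the given values, q = 2306 − 1270(4.48) + 0.253(92700) = 20069.5.
∂q/∂I = 0.253.
E = (0.253) × (92700/20069.5) = 1.16859…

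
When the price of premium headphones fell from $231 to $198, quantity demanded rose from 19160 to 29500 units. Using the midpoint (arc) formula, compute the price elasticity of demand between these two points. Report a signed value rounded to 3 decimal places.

-2.762

%ΔQ = (29500 − 19160) / [(19160 + 29500)/2] = 10340/24330 = 0.424989…
%ΔP = (198 − 231) / [(231 + 198)/2] = -33/214.5 = -0.153846…
Arc Ed = %ΔQ / %ΔP = (10340/24330) / (-33/214.5) = -2.76243…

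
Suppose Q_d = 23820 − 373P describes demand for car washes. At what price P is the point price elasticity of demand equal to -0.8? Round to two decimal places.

28.38

Ed = −373P/(23820 − 373P). Set this equal to -0.8:
373P = 0.8·(23820 − 373P) ⇒ 373P(1 + 0.8) = 0.8·23820
P = 0.8·23820 / (373·1.8) = 28.3824…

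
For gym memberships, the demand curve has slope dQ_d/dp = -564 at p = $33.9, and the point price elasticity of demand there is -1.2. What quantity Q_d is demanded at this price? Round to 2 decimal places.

15933.00

Ed = (dQ_d/dp)·(p/Q_d) ⇒ Q_d = (dQ_d/dp)·p/Ed = (-564)·33.9/(-1.2) = 15933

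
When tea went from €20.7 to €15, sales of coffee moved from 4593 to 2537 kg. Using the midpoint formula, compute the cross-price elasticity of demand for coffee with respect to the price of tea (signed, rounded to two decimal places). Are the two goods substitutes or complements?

%ΔQ_{coffee} = (2537 − 4593)/avg = -2056/3565 = -0.576718…
%ΔP_{tea} = (15 − 20.7)/avg = -5.7/17.85 = -0.319327…
E_cross = (-2056/3565) / (-5.7/17.85) = 1.8060…
E_cross > 0 ⇒ the goods are substitutes.

1.81; substitutes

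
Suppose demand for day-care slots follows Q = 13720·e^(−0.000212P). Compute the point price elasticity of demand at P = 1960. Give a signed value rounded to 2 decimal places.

dQ/dP = −0.000212·Q = -1.91969. At P = 1960, Q = 9055.16.
Ed = (dQ/dP)·(P/Q) = (-1.91969) × (1960/9055.16) = -0.4155…

-0.42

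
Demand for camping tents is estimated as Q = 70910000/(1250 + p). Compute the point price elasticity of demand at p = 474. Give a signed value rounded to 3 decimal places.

dQ/dp = −70910000/(1250 + p)² = -23.8579. At p = 474, Q = 41131.1.
Ed = (dQ/dp)·(p/Q) = (-23.8579) × (474/41131.1) = -0.27494…

-0.275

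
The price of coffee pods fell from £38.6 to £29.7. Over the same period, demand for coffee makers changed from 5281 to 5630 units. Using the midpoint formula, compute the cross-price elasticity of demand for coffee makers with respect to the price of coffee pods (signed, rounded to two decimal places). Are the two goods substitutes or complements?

-0.25; complements

%ΔQ_{coffee makers} = (5630 − 5281)/avg = 349/5455.5 = 0.063972…
%ΔP_{coffee pods} = (29.7 − 38.6)/avg = -8.9/34.15 = -0.260614…
E_cross = (349/5455.5) / (-8.9/34.15) = -0.2454…
E_cross < 0 ⇒ the goods are complements.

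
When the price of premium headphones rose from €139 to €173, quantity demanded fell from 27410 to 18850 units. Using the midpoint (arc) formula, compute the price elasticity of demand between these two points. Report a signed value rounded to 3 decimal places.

%ΔQ = (18850 − 27410) / [(27410 + 18850)/2] = -8560/23130 = -0.370082…
%ΔP = (173 − 139) / [(139 + 173)/2] = 34/156 = 0.217948…
Arc Ed = %ΔQ / %ΔP = (-8560/23130) / (34/156) = -1.69802…

-1.698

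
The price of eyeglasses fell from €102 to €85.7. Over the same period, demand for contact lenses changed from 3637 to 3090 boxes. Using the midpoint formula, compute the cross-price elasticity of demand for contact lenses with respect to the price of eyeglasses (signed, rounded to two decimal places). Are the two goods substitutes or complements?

0.94; substitutes

%ΔQ_{contact lenses} = (3090 − 3637)/avg = -547/3363.5 = -0.162628…
%ΔP_{eyeglasses} = (85.7 − 102)/avg = -16.3/93.85 = -0.173681…
E_cross = (-547/3363.5) / (-16.3/93.85) = 0.9363…
E_cross > 0 ⇒ the goods are substitutes.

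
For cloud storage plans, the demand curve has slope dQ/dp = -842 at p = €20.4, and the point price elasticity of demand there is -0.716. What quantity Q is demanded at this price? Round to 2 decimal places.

Ed = (dQ/dp)·(p/Q) ⇒ Q = (dQ/dp)·p/Ed = (-842)·20.4/(-0.716) = 23989.9441…

23989.94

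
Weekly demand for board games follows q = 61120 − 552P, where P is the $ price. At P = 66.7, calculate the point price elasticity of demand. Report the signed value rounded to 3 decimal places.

-1.515

dq/dP = −552. At P = 66.7, q = 61120 − 552(66.7) = 24301.6.
Ed = (dq/dP)·(P/q) = −552 × (66.7/24301.6) = -1.51506…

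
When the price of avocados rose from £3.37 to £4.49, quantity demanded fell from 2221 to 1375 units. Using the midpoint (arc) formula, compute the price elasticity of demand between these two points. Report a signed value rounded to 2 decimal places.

-1.65

%ΔQ = (1375 − 2221) / [(2221 + 1375)/2] = -846/1798 = -0.470522…
%ΔP = (4.49 − 3.37) / [(3.37 + 4.49)/2] = 1.12/3.93 = 0.284987…
Arc Ed = %ΔQ / %ΔP = (-846/1798) / (1.12/3.93) = -1.6510…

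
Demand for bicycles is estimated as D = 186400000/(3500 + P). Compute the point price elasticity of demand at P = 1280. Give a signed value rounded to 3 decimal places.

-0.268

dD/dP = −186400000/(3500 + P)² = -8.15812. At P = 1280, D = 38995.8.
Ed = (dD/dP)·(P/D) = (-8.15812) × (1280/38995.8) = -0.26778…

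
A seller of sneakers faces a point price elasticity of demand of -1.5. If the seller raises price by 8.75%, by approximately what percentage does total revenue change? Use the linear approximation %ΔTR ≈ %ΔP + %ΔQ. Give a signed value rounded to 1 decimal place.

%ΔQ ≈ Ed × %ΔP = (-1.5) × (+8.75%) = -13.1250%
%ΔTR ≈ %ΔP + %ΔQ = (+8.75%) + (-13.1250%) = -4.3750%

-4.4%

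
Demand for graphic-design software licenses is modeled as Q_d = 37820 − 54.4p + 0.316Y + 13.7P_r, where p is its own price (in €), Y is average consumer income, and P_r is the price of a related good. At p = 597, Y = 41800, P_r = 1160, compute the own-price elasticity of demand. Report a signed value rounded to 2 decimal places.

At the given values, Q_d = 37820 − 54.4(597) + 0.316(41800) + 13.7(1160) = 34444.
∂Q_d/∂p = −54.4.
E = (-54.4) × (597/34444) = -0.9428…

-0.94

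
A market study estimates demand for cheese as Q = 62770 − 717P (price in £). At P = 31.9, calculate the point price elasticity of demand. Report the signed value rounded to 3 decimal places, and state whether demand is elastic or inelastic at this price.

dQ/dP = −717. At P = 31.9, Q = 62770 − 717(31.9) = 39897.7.
Ed = (dQ/dP)·(P/Q) = −717 × (31.9/39897.7) = -0.57327…
|Ed| = 0.573 < 1, so demand is inelastic.

-0.573; inelastic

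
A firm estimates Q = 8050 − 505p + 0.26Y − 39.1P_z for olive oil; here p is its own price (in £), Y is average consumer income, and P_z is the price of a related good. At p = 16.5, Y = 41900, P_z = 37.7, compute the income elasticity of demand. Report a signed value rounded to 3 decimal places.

1.192

At the given values, Q = 8050 − 505(16.5) + 0.26(41900) − 39.1(37.7) = 9137.43.
∂Q/∂Y = 0.26.
E = (0.26) × (41900/9137.43) = 1.19223…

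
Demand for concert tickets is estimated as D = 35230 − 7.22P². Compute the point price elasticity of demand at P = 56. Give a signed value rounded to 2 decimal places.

-3.60

dD/dP = −2·7.22·P = -808.64. At P = 56, D = 12588.08.
Ed = (dD/dP)·(P/D) = (-808.64) × (56/12588.08) = -3.5973…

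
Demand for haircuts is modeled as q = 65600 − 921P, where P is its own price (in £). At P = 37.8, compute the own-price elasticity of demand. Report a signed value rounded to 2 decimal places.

At the given values, q = 65600 − 921(37.8) = 30786.2.
∂q/∂P = −921.
E = (-921) × (37.8/30786.2) = -1.1308…

-1.13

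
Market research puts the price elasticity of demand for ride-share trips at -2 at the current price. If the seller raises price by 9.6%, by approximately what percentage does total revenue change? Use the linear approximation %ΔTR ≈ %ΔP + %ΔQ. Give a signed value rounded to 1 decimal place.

%ΔQ ≈ Ed × %ΔP = (-2) × (+9.6%) = -19.2000%
%ΔTR ≈ %ΔP + %ΔQ = (+9.6%) + (-19.2000%) = -9.6000%

-9.6%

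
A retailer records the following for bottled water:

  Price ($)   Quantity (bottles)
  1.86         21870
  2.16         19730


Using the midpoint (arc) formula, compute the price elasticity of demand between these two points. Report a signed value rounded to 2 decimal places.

%ΔQ = (19730 − 21870) / [(21870 + 19730)/2] = -2140/20800 = -0.102884…
%ΔP = (2.16 − 1.86) / [(1.86 + 2.16)/2] = 0.3/2.01 = 0.149253…
Arc Ed = %ΔQ / %ΔP = (-2140/20800) / (0.3/2.01) = -0.6893…

-0.69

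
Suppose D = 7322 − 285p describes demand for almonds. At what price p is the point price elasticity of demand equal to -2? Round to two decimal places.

17.13

Ed = −285p/(7322 − 285p). Set this equal to -2:
285p = 2·(7322 − 285p) ⇒ 285p(1 + 2) = 2·7322
p = 2·7322 / (285·3) = 17.1274…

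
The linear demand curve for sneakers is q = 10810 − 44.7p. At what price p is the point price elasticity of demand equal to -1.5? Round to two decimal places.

145.10

Ed = −44.7p/(10810 − 44.7p). Set this equal to -1.5:
44.7p = 1.5·(10810 − 44.7p) ⇒ 44.7p(1 + 1.5) = 1.5·10810
p = 1.5·10810 / (44.7·2.5) = 145.1006…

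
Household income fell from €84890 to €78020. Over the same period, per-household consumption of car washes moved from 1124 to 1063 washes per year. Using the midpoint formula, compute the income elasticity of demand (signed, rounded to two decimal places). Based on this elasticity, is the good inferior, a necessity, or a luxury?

%ΔQ = (1063 − 1124)/[( 1124 + 1063)/2] = -61/1093.5 = -0.055784…
%ΔIncome = (78020 − 84890)/[( 84890 + 78020)/2] = -6870/81455 = -0.084341…
E_income = (-61/1093.5) / (-6870/81455) = 0.6614…
0 < E_income < 1 ⇒ normal good, necessity.

0.66; necessity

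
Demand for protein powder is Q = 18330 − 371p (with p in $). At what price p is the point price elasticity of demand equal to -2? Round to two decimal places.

32.94

Ed = −371p/(18330 − 371p). Set this equal to -2:
371p = 2·(18330 − 371p) ⇒ 371p(1 + 2) = 2·18330
p = 2·18330 / (371·3) = 32.9380…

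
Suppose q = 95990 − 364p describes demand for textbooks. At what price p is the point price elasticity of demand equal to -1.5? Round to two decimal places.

158.23

Ed = −364p/(95990 − 364p). Set this equal to -1.5:
364p = 1.5·(95990 − 364p) ⇒ 364p(1 + 1.5) = 1.5·95990
p = 1.5·95990 / (364·2.5) = 158.2252…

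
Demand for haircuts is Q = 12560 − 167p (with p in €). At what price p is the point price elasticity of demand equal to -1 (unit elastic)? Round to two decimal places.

37.60

Ed = −167p/(12560 − 167p). Set this equal to -1:
167p = 1·(12560 − 167p) ⇒ 167p(1 + 1) = 1·12560
p = 1·12560 / (167·2) = 37.6047…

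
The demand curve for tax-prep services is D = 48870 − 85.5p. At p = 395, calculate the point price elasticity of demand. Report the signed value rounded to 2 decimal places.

dD/dp = −85.5. At p = 395, D = 48870 − 85.5(395) = 15097.5.
Ed = (dD/dp)·(p/D) = −85.5 × (395/15097.5) = -2.2369…

-2.24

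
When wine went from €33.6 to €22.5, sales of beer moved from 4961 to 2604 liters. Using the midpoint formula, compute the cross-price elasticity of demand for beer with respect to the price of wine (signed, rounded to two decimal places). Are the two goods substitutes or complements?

1.57; substitutes

%ΔQ_{beer} = (2604 − 4961)/avg = -2357/3782.5 = -0.623132…
%ΔP_{wine} = (22.5 − 33.6)/avg = -11.1/28.05 = -0.395721…
E_cross = (-2357/3782.5) / (-11.1/28.05) = 1.5746…
E_cross > 0 ⇒ the goods are substitutes.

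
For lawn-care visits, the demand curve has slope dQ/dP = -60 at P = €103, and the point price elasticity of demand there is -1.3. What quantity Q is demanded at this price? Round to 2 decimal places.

Ed = (dQ/dP)·(P/Q) ⇒ Q = (dQ/dP)·P/Ed = (-60)·103/(-1.3) = 4753.8461…

4753.85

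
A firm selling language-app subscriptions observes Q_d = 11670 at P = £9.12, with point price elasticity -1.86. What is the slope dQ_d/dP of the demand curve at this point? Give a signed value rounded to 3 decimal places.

-2380.066

Ed = (dQ_d/dP)·(P/Q_d) ⇒ dQ_d/dP = Ed·Q_d/P = (-1.86)·11670/9.12 = -2380.06578…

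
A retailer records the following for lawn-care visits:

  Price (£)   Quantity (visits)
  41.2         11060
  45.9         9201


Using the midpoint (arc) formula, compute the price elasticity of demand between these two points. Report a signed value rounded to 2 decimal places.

-1.70

%ΔQ = (9201 − 11060) / [(11060 + 9201)/2] = -1859/10130.5 = -0.183505…
%ΔP = (45.9 − 41.2) / [(41.2 + 45.9)/2] = 4.7/43.55 = 0.107921…
Arc Ed = %ΔQ / %ΔP = (-1859/10130.5) / (4.7/43.55) = -1.7003…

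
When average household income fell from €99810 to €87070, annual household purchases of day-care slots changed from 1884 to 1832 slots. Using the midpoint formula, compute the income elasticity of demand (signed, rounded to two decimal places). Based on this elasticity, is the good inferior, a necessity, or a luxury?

0.21; necessity

%ΔQ = (1832 − 1884)/[( 1884 + 1832)/2] = -52/1858 = -0.027987…
%ΔIncome = (87070 − 99810)/[( 99810 + 87070)/2] = -12740/93440 = -0.136344…
E_income = (-52/1858) / (-12740/93440) = 0.2052…
0 < E_income < 1 ⇒ normal good, necessity.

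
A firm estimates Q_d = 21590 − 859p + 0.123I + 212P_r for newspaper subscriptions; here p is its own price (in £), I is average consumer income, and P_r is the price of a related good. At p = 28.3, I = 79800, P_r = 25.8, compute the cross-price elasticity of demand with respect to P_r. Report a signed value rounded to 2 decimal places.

0.44

At the given values, Q_d = 21590 − 859(28.3) + 0.123(79800) + 212(25.8) = 12565.3.
∂Q_d/∂P_r = 212.
E = (212) × (25.8/12565.3) = 0.4352…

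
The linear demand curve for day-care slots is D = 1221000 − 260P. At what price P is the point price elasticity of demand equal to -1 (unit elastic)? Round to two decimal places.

2348.08

Ed = −260P/(1221000 − 260P). Set this equal to -1:
260P = 1·(1221000 − 260P) ⇒ 260P(1 + 1) = 1·1221000
P = 1·1221000 / (260·2) = 2348.0769…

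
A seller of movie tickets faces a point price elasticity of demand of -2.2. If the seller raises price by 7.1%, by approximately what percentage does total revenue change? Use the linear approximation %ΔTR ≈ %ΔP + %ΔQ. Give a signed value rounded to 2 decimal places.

%ΔQ ≈ Ed × %ΔP = (-2.2) × (+7.1%) = -15.6200%
%ΔTR ≈ %ΔP + %ΔQ = (+7.1%) + (-15.6200%) = -8.5200%

-8.52%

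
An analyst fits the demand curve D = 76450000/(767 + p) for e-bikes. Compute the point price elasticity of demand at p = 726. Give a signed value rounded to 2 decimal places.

-0.49

dD/dp = −76450000/(767 + p)² = -34.2971. At p = 726, D = 51205.6.
Ed = (dD/dp)·(p/D) = (-34.2971) × (726/51205.6) = -0.4862…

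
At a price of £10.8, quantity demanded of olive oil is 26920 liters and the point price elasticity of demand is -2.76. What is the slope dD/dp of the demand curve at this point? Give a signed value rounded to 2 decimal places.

Ed = (dD/dp)·(p/D) ⇒ dD/dp = Ed·D/p = (-2.76)·26920/10.8 = -6879.5555…

-6879.56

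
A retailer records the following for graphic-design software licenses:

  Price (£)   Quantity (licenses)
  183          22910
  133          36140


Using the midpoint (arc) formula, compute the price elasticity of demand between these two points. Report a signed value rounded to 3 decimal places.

%ΔQ = (36140 − 22910) / [(22910 + 36140)/2] = 13230/29525 = 0.448094…
%ΔP = (133 − 183) / [(183 + 133)/2] = -50/158 = -0.316455…
Arc Ed = %ΔQ / %ΔP = (13230/29525) / (-50/158) = -1.41597…

-1.416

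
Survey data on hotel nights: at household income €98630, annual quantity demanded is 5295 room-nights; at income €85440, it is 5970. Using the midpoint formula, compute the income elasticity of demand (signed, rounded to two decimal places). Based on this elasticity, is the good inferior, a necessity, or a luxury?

-0.84; inferior

%ΔQ = (5970 − 5295)/[( 5295 + 5970)/2] = 675/5632.5 = 0.119840…
%ΔIncome = (85440 − 98630)/[( 98630 + 85440)/2] = -13190/92035 = -0.143315…
E_income = (675/5632.5) / (-13190/92035) = -0.8362…
E_income < 0 ⇒ inferior good.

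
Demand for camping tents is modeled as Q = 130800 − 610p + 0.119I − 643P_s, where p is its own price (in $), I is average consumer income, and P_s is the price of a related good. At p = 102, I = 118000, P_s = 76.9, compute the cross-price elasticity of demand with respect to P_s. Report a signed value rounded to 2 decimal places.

At the given values, Q = 130800 − 610(102) + 0.119(118000) − 643(76.9) = 33175.3.
∂Q/∂P_s = -643.
E = (-643) × (76.9/33175.3) = -1.4904…

-1.49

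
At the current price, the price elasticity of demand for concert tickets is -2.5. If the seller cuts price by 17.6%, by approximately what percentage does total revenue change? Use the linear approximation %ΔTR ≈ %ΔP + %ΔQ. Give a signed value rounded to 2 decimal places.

+26.40%

%ΔQ ≈ Ed × %ΔP = (-2.5) × (-17.6%) = +44.0000%
%ΔTR ≈ %ΔP + %ΔQ = (-17.6%) + (+44.0000%) = +26.4000%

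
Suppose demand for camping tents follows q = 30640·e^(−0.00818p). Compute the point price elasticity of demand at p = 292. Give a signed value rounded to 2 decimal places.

dq/dp = −0.00818·q = -22.9987. At p = 292, q = 2811.58.
Ed = (dq/dp)·(p/q) = (-22.9987) × (292/2811.58) = -2.3885…

-2.39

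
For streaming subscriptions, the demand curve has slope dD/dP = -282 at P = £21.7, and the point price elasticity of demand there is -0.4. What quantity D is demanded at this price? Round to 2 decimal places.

Ed = (dD/dP)·(P/D) ⇒ D = (dD/dP)·P/Ed = (-282)·21.7/(-0.4) = 15298.5

15298.50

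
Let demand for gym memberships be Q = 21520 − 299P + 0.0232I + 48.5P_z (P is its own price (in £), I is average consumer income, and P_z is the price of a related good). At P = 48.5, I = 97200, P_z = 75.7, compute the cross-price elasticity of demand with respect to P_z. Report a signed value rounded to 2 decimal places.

0.28

At the given values, Q = 21520 − 299(48.5) + 0.0232(97200) + 48.5(75.7) = 12944.99.
∂Q/∂P_z = 48.5.
E = (48.5) × (75.7/12944.99) = 0.2836…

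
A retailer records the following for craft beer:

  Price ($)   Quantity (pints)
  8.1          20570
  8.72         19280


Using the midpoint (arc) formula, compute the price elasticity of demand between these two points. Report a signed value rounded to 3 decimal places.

-0.878

%ΔQ = (19280 − 20570) / [(20570 + 19280)/2] = -1290/19925 = -0.064742…
%ΔP = (8.72 − 8.1) / [(8.1 + 8.72)/2] = 0.62/8.41 = 0.073721…
Arc Ed = %ΔQ / %ΔP = (-1290/19925) / (0.62/8.41) = -0.87820…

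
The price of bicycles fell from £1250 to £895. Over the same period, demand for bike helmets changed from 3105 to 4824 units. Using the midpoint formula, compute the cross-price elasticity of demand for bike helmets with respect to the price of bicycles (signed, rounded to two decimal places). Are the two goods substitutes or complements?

-1.31; complements

%ΔQ_{bike helmets} = (4824 − 3105)/avg = 1719/3964.5 = 0.433598…
%ΔP_{bicycles} = (895 − 1250)/avg = -355/1072.5 = -0.331002…
E_cross = (1719/3964.5) / (-355/1072.5) = -1.3099…
E_cross < 0 ⇒ the goods are complements.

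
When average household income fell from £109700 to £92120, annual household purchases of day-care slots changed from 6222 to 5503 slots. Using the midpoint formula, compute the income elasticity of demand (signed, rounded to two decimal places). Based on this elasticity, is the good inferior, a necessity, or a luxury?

0.70; necessity

%ΔQ = (5503 − 6222)/[( 6222 + 5503)/2] = -719/5862.5 = -0.122643…
%ΔIncome = (92120 − 109700)/[( 109700 + 92120)/2] = -17580/100910 = -0.174214…
E_income = (-719/5862.5) / (-17580/100910) = 0.7039…
0 < E_income < 1 ⇒ normal good, necessity.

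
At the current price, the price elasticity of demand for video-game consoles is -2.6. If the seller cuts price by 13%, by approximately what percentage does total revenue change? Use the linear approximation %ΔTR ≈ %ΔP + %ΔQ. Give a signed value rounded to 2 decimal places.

%ΔQ ≈ Ed × %ΔP = (-2.6) × (-13%) = +33.8000%
%ΔTR ≈ %ΔP + %ΔQ = (-13%) + (+33.8000%) = +20.8000%

+20.80%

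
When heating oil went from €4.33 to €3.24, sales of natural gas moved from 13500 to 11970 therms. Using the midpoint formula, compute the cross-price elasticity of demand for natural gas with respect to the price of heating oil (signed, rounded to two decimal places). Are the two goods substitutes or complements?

%ΔQ_{natural gas} = (11970 − 13500)/avg = -1530/12735 = -0.120141…
%ΔP_{heating oil} = (3.24 − 4.33)/avg = -1.09/3.785 = -0.287978…
E_cross = (-1530/12735) / (-1.09/3.785) = 0.4171…
E_cross > 0 ⇒ the goods are substitutes.

0.42; substitutes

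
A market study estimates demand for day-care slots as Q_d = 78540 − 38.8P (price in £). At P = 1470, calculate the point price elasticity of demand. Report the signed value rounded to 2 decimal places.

-2.65

dQ_d/dP = −38.8. At P = 1470, Q_d = 78540 − 38.8(1470) = 21504.
Ed = (dQ_d/dP)·(P/Q_d) = −38.8 × (1470/21504) = -2.6523…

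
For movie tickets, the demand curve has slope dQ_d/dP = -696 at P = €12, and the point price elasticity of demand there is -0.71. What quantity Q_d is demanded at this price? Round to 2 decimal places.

11763.38

Ed = (dQ_d/dP)·(P/Q_d) ⇒ Q_d = (dQ_d/dP)·P/Ed = (-696)·12/(-0.71) = 11763.3802…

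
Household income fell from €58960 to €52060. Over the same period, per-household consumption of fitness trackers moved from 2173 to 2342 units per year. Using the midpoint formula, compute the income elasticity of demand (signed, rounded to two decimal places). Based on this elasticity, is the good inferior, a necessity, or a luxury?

-0.60; inferior

%ΔQ = (2342 − 2173)/[( 2173 + 2342)/2] = 169/2257.5 = 0.074861…
%ΔIncome = (52060 − 58960)/[( 58960 + 52060)/2] = -6900/55510 = -0.124301…
E_income = (169/2257.5) / (-6900/55510) = -0.6022…
E_income < 0 ⇒ inferior good.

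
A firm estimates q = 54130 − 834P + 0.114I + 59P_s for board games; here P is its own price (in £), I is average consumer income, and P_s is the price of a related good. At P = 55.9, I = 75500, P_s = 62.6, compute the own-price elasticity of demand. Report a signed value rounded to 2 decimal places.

-2.35

At the given values, q = 54130 − 834(55.9) + 0.114(75500) + 59(62.6) = 19809.8.
∂q/∂P = −834.
E = (-834) × (55.9/19809.8) = -2.3534…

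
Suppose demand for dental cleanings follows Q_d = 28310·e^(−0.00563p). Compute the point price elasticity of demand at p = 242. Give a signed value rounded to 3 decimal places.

dQ_d/dp = −0.00563·Q_d = -40.8074. At p = 242, Q_d = 7248.21.
Ed = (dQ_d/dp)·(p/Q_d) = (-40.8074) × (242/7248.21) = -1.36246

-1.362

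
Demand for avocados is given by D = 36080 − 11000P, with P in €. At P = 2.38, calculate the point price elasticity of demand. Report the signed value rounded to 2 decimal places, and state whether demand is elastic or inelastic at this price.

-2.64; elastic

dD/dP = −11000. At P = 2.38, D = 36080 − 11000(2.38) = 9900.
Ed = (dD/dP)·(P/D) = −11000 × (2.38/9900) = -2.6444…
|Ed| = 2.64 > 1, so demand is elastic.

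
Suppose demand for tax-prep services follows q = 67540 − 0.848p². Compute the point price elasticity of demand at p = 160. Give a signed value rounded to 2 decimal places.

-0.95

dq/dp = −2·0.848·p = -271.36. At p = 160, q = 45831.2.
Ed = (dq/dp)·(p/q) = (-271.36) × (160/45831.2) = -0.9473…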